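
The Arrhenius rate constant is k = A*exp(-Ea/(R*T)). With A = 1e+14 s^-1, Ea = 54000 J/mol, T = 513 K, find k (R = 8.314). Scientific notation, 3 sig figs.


k = A * exp(-Ea/(R*T))
k = 1e+14 * exp(-54000 / (8.314 * 513))
k = 1e+14 * exp(-12.660952)
k = 3.17e+08


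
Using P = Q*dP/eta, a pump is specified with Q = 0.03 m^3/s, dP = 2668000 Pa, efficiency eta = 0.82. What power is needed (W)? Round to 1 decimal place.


P = Q * dP / eta
P = 0.03 * 2668000 / 0.82
P = 80040.0 / 0.82
P = 97609.8 W


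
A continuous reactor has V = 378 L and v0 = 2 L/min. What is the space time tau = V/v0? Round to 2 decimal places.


tau = V / v0
tau = 378 / 2
tau = 189.00 min


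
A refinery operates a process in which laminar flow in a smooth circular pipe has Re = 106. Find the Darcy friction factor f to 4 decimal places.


f = 64 / Re
f = 64 / 106
f = 0.6038


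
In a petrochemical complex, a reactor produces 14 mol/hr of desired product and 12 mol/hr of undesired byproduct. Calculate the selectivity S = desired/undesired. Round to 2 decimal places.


S = desired product rate / undesired product rate
S = 14 / 12
S = 1.17


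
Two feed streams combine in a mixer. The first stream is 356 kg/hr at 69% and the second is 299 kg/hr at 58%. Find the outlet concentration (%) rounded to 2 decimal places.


Mass balance on solute: F1*x1 + F2*x2 = F3*x3
F3 = F1 + F2 = 356 + 299 = 655 kg/hr
x3 = (F1*x1 + F2*x2)/F3
x3 = (356*0.69 + 299*0.58) / 655
x3 = 63.98%


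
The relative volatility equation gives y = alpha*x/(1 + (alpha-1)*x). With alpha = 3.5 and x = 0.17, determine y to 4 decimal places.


y = alpha*x / (1 + (alpha-1)*x)
y = 3.5*0.17 / (1 + (3.5-1)*0.17)
y = 0.595 / (1 + 0.425)
y = 0.595 / 1.425
y = 0.4175


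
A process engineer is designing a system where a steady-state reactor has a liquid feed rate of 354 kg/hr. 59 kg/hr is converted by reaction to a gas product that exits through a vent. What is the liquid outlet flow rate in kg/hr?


Steady-state mass balance on the main outlet: F_out = F_in - F_removed
F_out = 354 - 59
F_out = 295 kg/hr


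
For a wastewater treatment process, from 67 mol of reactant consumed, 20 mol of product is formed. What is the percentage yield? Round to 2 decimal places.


Yield = (moles product / moles consumed) * 100%
Yield = (20 / 67) * 100
Yield = 0.2985 * 100
Yield = 29.85%


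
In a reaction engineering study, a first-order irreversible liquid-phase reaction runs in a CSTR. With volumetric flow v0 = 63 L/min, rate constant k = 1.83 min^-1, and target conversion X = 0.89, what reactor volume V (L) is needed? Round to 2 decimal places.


V = v0 * X / (k * (1 - X))
V = 63 * 0.89 / (1.83 * (1 - 0.89))
V = 56.07 / (1.83 * 0.11)
V = 56.07 / 0.2013
V = 278.54 L


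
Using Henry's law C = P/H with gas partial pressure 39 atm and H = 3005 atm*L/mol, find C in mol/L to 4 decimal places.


C = P / H
C = 39 / 3005
C = 0.0130 mol/L


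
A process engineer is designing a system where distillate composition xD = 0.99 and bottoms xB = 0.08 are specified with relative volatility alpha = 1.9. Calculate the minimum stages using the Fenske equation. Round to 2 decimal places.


N_min = ln((xD*(1-xB))/(xB*(1-xD))) / ln(alpha)
Numerator inside ln: 0.9108 / 0.0008 = 1138.5
ln(1138.5) = 7.037467
ln(alpha) = ln(1.9) = 0.641854
N_min = 7.037467 / 0.641854 = 10.96


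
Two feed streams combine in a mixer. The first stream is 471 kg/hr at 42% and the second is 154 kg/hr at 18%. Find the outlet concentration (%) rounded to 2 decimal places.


Mass balance on solute: F1*x1 + F2*x2 = F3*x3
F3 = F1 + F2 = 471 + 154 = 625 kg/hr
x3 = (F1*x1 + F2*x2)/F3
x3 = (471*0.42 + 154*0.18) / 625
x3 = 36.09%


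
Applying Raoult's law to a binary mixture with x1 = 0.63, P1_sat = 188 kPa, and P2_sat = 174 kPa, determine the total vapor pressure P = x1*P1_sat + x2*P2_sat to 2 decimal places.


P = x1*P1_sat + x2*P2_sat
x2 = 1 - x1 = 1 - 0.63 = 0.37
P = 0.63*188 + 0.37*174
P = 118.44 + 64.38
P = 182.82 kPa


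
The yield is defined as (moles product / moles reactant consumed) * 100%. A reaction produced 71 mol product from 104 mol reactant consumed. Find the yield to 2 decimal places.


Yield = (moles product / moles consumed) * 100%
Yield = (71 / 104) * 100
Yield = 0.6827 * 100
Yield = 68.27%


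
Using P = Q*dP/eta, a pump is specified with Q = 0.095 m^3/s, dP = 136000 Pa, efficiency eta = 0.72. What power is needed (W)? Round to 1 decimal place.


P = Q * dP / eta
P = 0.095 * 136000 / 0.72
P = 12920.0 / 0.72
P = 17944.4 W


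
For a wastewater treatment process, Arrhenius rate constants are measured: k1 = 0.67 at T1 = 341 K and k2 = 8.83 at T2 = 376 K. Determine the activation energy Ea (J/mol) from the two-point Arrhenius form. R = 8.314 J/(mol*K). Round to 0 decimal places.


Ea = R * ln(k2/k1) / (1/T1 - 1/T2)
ln(k2/k1) = ln(8.83/0.67) = 2.5786326
1/T1 - 1/T2 = 1/341 - 1/376 = 0.000272976852
Ea = 8.314 * 2.5786326 / 0.000272976852
Ea = 78537 J/mol


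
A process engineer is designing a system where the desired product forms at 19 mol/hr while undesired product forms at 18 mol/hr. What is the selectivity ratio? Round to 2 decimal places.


S = desired product rate / undesired product rate
S = 19 / 18
S = 1.06


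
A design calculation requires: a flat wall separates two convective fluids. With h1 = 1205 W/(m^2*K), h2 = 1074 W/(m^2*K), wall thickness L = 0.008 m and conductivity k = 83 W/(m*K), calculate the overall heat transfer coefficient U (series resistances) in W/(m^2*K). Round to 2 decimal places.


1/U = 1/h1 + L/k + 1/h2
1/U = 1/1205 + 0.008/83 + 1/1074
1/U = 0.0008298755 + 9.63855e-05 + 0.0009310987
1/U = 0.0018573597
U = 538.40 W/(m^2*K)


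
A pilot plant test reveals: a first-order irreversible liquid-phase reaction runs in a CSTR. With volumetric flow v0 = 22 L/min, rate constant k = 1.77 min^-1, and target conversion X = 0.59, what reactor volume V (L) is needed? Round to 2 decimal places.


V = v0 * X / (k * (1 - X))
V = 22 * 0.59 / (1.77 * (1 - 0.59))
V = 12.98 / (1.77 * 0.41)
V = 12.98 / 0.7257
V = 17.89 L


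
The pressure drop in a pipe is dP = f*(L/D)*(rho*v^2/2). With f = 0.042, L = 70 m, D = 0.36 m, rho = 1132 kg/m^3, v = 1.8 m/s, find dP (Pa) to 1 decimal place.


dP = f * (L/D) * (rho*v^2/2)
dP = 0.042 * (70/0.36) * (1132*1.8^2/2)
L/D = 194.44444444
rho*v^2/2 = 1132*3.24/2 = 1833.84
dP = 0.042 * 194.44444444 * 1833.84
dP = 14976.4 Pa


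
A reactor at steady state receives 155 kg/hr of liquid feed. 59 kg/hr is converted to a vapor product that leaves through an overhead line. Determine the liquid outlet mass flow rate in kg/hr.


Steady-state mass balance on the main outlet: F_out = F_in - F_removed
F_out = 155 - 59
F_out = 96 kg/hr


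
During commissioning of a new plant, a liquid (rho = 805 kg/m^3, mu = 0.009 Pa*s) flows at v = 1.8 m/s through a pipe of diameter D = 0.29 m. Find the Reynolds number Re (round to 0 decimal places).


Re = rho * v * D / mu
Re = 805 * 1.8 * 0.29 / 0.009
Re = 420.21 / 0.009
Re = 46690


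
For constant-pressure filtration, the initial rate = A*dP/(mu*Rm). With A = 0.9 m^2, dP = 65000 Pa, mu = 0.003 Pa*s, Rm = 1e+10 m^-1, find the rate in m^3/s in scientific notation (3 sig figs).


rate = A * dP / (mu * Rm)
rate = 0.9 * 65000 / (0.003 * 1e+10)
rate = 58500.0 / 3.000e+07
rate = 1.95e-03 m^3/s


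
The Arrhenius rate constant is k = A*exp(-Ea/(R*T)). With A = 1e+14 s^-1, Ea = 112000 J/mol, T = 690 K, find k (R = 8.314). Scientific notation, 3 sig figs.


k = A * exp(-Ea/(R*T))
k = 1e+14 * exp(-112000 / (8.314 * 690))
k = 1e+14 * exp(-19.523556)
k = 3.32e+05


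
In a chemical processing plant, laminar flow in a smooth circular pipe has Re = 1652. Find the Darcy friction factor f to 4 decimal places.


f = 64 / Re
f = 64 / 1652
f = 0.0387


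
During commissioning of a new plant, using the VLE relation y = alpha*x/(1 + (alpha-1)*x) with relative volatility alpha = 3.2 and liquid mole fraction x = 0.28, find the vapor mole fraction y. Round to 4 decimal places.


y = alpha*x / (1 + (alpha-1)*x)
y = 3.2*0.28 / (1 + (3.2-1)*0.28)
y = 0.896 / (1 + 0.616)
y = 0.896 / 1.616
y = 0.5545


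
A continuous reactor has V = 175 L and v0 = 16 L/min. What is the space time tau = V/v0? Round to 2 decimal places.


tau = V / v0
tau = 175 / 16
tau = 10.94 min


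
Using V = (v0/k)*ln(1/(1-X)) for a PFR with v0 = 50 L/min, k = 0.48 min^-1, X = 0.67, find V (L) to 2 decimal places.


V = (v0/k) * ln(1/(1-X))
V = (50/0.48) * ln(1/(1-0.67))
V = 104.166667 * ln(3.030303)
V = 104.166667 * 1.108663
V = 115.49 L


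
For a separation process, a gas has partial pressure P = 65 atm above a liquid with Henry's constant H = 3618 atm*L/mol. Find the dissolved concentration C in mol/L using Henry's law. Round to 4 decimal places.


C = P / H
C = 65 / 3618
C = 0.0180 mol/L


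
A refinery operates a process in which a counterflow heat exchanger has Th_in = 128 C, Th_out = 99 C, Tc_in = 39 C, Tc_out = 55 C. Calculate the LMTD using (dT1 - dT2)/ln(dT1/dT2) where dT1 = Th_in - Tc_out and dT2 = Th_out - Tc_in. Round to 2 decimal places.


dT1 = Th_in - Tc_out = 128 - 55 = 73
dT2 = Th_out - Tc_in = 99 - 39 = 60
LMTD = (dT1 - dT2) / ln(dT1/dT2)
LMTD = (73 - 60) / ln(73/60)
LMTD = 66.29 K


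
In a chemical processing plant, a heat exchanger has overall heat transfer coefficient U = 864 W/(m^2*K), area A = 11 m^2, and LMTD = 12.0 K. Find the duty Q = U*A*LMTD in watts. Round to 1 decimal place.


Q = U * A * LMTD
Q = 864 * 11 * 12.0
Q = 114048.0 W


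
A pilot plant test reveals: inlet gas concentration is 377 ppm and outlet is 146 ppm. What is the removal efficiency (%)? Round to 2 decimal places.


Efficiency = (G_in - G_out) / G_in * 100%
Efficiency = (377 - 146) / 377 * 100
Efficiency = 231 / 377 * 100
Efficiency = 61.27%


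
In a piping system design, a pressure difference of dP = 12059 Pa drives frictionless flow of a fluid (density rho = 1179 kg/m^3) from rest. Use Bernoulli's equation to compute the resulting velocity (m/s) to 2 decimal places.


v = sqrt(2*dP/rho)
v = sqrt(2*12059/1179)
v = sqrt(20.456319)
v = 4.52 m/s


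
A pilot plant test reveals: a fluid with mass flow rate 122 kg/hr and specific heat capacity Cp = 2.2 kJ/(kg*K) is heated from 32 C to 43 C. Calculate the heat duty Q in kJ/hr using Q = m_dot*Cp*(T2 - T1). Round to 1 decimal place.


Q = m_dot * Cp * (T2 - T1)
Q = 122 * 2.2 * (43 - 32)
Q = 122 * 2.2 * 11
Q = 2952.4 kJ/hr


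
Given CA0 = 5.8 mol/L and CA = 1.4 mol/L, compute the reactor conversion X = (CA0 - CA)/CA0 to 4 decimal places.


X = (CA0 - CA) / CA0
X = (5.8 - 1.4) / 5.8
X = 4.4 / 5.8
X = 0.7586


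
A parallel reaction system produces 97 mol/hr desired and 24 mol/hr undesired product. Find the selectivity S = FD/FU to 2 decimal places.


S = desired product rate / undesired product rate
S = 97 / 24
S = 4.04


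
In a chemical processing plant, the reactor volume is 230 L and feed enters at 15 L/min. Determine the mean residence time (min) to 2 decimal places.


tau = V / v0
tau = 230 / 15
tau = 15.33 min


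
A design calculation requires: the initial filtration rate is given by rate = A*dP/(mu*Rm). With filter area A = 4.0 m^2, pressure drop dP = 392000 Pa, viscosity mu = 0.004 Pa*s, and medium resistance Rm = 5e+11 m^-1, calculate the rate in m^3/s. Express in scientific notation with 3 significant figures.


rate = A * dP / (mu * Rm)
rate = 4.0 * 392000 / (0.004 * 5e+11)
rate = 1568000.0 / 2.000e+09
rate = 7.84e-04 m^3/s


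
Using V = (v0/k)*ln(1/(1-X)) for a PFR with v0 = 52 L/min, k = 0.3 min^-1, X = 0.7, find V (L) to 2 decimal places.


V = (v0/k) * ln(1/(1-X))
V = (52/0.3) * ln(1/(1-0.7))
V = 173.333333 * ln(3.333333)
V = 173.333333 * 1.203973
V = 208.69 L


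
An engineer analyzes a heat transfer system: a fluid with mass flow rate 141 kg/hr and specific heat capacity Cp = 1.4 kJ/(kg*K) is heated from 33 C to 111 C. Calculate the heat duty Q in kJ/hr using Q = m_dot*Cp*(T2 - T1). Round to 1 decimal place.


Q = m_dot * Cp * (T2 - T1)
Q = 141 * 1.4 * (111 - 33)
Q = 141 * 1.4 * 78
Q = 15397.2 kJ/hr


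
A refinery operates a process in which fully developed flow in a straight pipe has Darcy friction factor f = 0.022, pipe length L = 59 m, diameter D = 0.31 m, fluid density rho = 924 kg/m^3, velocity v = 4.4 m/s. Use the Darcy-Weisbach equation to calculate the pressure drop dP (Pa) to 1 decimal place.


dP = f * (L/D) * (rho*v^2/2)
dP = 0.022 * (59/0.31) * (924*4.4^2/2)
L/D = 190.32258065
rho*v^2/2 = 924*19.36/2 = 8944.32
dP = 0.022 * 190.32258065 * 8944.32
dP = 37450.7 Pa


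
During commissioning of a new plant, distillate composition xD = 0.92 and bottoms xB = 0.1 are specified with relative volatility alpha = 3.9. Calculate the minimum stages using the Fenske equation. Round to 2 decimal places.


N_min = ln((xD*(1-xB))/(xB*(1-xD))) / ln(alpha)
Numerator inside ln: 0.828 / 0.008 = 103.5
ln(103.5) = 4.639572
ln(alpha) = ln(3.9) = 1.360977
N_min = 4.639572 / 1.360977 = 3.41


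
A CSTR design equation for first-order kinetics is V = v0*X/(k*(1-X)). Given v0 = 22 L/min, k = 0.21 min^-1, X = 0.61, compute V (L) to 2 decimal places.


V = v0 * X / (k * (1 - X))
V = 22 * 0.61 / (0.21 * (1 - 0.61))
V = 13.42 / (0.21 * 0.39)
V = 13.42 / 0.0819
V = 163.86 L


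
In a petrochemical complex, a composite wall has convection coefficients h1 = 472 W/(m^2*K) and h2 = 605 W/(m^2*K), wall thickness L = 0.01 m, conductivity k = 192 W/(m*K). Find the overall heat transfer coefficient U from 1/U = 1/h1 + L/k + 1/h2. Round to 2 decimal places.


1/U = 1/h1 + L/k + 1/h2
1/U = 1/472 + 0.01/192 + 1/605
1/U = 0.0021186441 + 5.20833e-05 + 0.0016528926
1/U = 0.00382362
U = 261.53 W/(m^2*K)


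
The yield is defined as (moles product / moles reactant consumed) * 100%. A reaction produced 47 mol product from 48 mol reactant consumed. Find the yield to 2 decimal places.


Yield = (moles product / moles consumed) * 100%
Yield = (47 / 48) * 100
Yield = 0.9792 * 100
Yield = 97.92%


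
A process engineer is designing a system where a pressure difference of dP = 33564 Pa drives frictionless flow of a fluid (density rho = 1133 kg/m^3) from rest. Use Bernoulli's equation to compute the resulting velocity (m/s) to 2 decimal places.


v = sqrt(2*dP/rho)
v = sqrt(2*33564/1133)
v = sqrt(59.248014)
v = 7.70 m/s


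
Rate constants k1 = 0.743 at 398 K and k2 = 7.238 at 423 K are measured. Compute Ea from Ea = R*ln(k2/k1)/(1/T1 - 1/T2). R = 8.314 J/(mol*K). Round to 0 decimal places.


Ea = R * ln(k2/k1) / (1/T1 - 1/T2)
ln(k2/k1) = ln(7.238/0.743) = 2.2764042
1/T1 - 1/T2 = 1/398 - 1/423 = 0.00014849662
Ea = 8.314 * 2.2764042 / 0.00014849662
Ea = 127451 J/mol


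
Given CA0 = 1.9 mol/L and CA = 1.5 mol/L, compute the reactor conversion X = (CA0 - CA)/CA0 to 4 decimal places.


X = (CA0 - CA) / CA0
X = (1.9 - 1.5) / 1.9
X = 0.4 / 1.9
X = 0.2105


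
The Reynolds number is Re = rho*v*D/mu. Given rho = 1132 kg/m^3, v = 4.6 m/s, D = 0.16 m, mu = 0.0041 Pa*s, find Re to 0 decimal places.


Re = rho * v * D / mu
Re = 1132 * 4.6 * 0.16 / 0.0041
Re = 833.152 / 0.0041
Re = 203208


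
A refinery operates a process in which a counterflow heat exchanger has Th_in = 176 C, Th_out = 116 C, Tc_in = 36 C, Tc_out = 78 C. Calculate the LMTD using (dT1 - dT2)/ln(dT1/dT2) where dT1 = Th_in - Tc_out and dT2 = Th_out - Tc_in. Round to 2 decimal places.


dT1 = Th_in - Tc_out = 176 - 78 = 98
dT2 = Th_out - Tc_in = 116 - 36 = 80
LMTD = (dT1 - dT2) / ln(dT1/dT2)
LMTD = (98 - 80) / ln(98/80)
LMTD = 88.70 K


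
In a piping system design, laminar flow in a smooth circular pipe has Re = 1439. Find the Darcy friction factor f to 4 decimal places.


f = 64 / Re
f = 64 / 1439
f = 0.0445


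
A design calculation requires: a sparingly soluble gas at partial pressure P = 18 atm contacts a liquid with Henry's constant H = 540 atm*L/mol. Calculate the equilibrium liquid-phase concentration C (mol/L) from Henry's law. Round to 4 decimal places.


C = P / H
C = 18 / 540
C = 0.0333 mol/L


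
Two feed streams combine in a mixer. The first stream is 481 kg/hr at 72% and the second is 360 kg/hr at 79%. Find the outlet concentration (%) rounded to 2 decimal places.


Mass balance on solute: F1*x1 + F2*x2 = F3*x3
F3 = F1 + F2 = 481 + 360 = 841 kg/hr
x3 = (F1*x1 + F2*x2)/F3
x3 = (481*0.72 + 360*0.79) / 841
x3 = 75.00%


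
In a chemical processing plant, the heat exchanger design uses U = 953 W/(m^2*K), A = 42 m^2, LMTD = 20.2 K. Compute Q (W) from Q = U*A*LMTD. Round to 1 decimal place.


Q = U * A * LMTD
Q = 953 * 42 * 20.2
Q = 808525.2 W


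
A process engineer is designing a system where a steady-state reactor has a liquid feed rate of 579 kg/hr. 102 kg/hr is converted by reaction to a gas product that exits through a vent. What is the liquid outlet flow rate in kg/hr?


Steady-state mass balance on the main outlet: F_out = F_in - F_removed
F_out = 579 - 102
F_out = 477 kg/hr


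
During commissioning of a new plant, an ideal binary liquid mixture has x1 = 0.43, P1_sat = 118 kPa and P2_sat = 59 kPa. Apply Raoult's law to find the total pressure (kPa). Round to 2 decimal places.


P = x1*P1_sat + x2*P2_sat
x2 = 1 - x1 = 1 - 0.43 = 0.57
P = 0.43*118 + 0.57*59
P = 50.74 + 33.63
P = 84.37 kPa


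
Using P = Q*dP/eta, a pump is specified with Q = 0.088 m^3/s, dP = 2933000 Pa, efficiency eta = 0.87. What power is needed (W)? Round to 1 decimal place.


P = Q * dP / eta
P = 0.088 * 2933000 / 0.87
P = 258104.0 / 0.87
P = 296671.3 W


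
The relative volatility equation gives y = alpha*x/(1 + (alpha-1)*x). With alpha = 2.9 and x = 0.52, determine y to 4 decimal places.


y = alpha*x / (1 + (alpha-1)*x)
y = 2.9*0.52 / (1 + (2.9-1)*0.52)
y = 1.508 / (1 + 0.988)
y = 1.508 / 1.988
y = 0.7586


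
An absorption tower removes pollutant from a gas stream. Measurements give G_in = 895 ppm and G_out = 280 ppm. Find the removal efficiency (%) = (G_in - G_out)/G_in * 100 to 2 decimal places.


Efficiency = (G_in - G_out) / G_in * 100%
Efficiency = (895 - 280) / 895 * 100
Efficiency = 615 / 895 * 100
Efficiency = 68.72%


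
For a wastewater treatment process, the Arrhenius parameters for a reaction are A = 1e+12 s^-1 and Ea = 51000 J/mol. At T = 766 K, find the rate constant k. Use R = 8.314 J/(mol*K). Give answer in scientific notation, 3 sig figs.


k = A * exp(-Ea/(R*T))
k = 1e+12 * exp(-51000 / (8.314 * 766))
k = 1e+12 * exp(-8.008135)
k = 3.33e+08


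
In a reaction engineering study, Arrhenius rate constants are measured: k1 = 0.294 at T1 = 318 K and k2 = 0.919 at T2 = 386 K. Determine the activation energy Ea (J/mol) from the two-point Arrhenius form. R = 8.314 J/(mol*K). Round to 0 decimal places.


Ea = R * ln(k2/k1) / (1/T1 - 1/T2)
ln(k2/k1) = ln(0.919/0.294) = 1.1397064
1/T1 - 1/T2 = 1/318 - 1/386 = 0.000553980513
Ea = 8.314 * 1.1397064 / 0.000553980513
Ea = 17104 J/mol


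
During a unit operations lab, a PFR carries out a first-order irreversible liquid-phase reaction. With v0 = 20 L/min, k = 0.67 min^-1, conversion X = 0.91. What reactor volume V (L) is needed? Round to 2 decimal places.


V = (v0/k) * ln(1/(1-X))
V = (20/0.67) * ln(1/(1-0.91))
V = 29.850746 * ln(11.111111)
V = 29.850746 * 2.407946
V = 71.88 L


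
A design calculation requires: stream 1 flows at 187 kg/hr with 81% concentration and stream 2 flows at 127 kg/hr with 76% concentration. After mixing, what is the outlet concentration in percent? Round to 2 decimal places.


Mass balance on solute: F1*x1 + F2*x2 = F3*x3
F3 = F1 + F2 = 187 + 127 = 314 kg/hr
x3 = (F1*x1 + F2*x2)/F3
x3 = (187*0.81 + 127*0.76) / 314
x3 = 78.98%


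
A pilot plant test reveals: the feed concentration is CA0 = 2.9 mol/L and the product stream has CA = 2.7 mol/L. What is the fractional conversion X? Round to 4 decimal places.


X = (CA0 - CA) / CA0
X = (2.9 - 2.7) / 2.9
X = 0.2 / 2.9
X = 0.0690


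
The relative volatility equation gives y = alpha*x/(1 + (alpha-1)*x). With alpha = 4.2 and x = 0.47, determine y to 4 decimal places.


y = alpha*x / (1 + (alpha-1)*x)
y = 4.2*0.47 / (1 + (4.2-1)*0.47)
y = 1.974 / (1 + 1.504)
y = 1.974 / 2.504
y = 0.7883


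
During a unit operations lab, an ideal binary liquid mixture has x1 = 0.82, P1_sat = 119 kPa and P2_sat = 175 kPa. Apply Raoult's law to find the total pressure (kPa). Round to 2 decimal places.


P = x1*P1_sat + x2*P2_sat
x2 = 1 - x1 = 1 - 0.82 = 0.18
P = 0.82*119 + 0.18*175
P = 97.58 + 31.5
P = 129.08 kPa


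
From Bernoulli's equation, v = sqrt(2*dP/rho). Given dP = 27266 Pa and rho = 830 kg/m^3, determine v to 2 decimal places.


v = sqrt(2*dP/rho)
v = sqrt(2*27266/830)
v = sqrt(65.701205)
v = 8.11 m/s


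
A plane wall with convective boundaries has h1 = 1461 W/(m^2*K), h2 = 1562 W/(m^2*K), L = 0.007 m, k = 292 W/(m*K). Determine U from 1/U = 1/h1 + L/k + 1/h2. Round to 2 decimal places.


1/U = 1/h1 + L/k + 1/h2
1/U = 1/1461 + 0.007/292 + 1/1562
1/U = 0.0006844627 + 2.39726e-05 + 0.0006402049
1/U = 0.0013486402
U = 741.49 W/(m^2*K)


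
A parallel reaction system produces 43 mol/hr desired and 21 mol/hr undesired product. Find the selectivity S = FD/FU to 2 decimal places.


S = desired product rate / undesired product rate
S = 43 / 21
S = 2.05


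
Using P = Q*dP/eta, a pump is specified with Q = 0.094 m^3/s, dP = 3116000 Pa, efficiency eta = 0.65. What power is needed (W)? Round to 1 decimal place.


P = Q * dP / eta
P = 0.094 * 3116000 / 0.65
P = 292904.0 / 0.65
P = 450621.5 W


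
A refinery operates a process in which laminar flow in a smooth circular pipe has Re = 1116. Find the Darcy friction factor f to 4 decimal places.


f = 64 / Re
f = 64 / 1116
f = 0.0573


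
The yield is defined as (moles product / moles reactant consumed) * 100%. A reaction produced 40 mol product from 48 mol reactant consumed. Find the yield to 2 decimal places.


Yield = (moles product / moles consumed) * 100%
Yield = (40 / 48) * 100
Yield = 0.8333 * 100
Yield = 83.33%


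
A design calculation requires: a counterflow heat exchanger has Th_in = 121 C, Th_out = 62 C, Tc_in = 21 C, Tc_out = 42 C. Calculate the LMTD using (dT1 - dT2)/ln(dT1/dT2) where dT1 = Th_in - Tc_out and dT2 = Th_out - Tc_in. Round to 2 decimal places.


dT1 = Th_in - Tc_out = 121 - 42 = 79
dT2 = Th_out - Tc_in = 62 - 21 = 41
LMTD = (dT1 - dT2) / ln(dT1/dT2)
LMTD = (79 - 41) / ln(79/41)
LMTD = 57.94 K


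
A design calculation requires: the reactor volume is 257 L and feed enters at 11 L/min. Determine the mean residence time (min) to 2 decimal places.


tau = V / v0
tau = 257 / 11
tau = 23.36 min


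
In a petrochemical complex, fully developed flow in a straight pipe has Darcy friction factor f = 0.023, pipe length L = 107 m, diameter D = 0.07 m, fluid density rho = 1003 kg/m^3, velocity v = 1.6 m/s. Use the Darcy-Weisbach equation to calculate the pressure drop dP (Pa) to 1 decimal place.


dP = f * (L/D) * (rho*v^2/2)
dP = 0.023 * (107/0.07) * (1003*1.6^2/2)
L/D = 1528.57142857
rho*v^2/2 = 1003*2.56/2 = 1283.84
dP = 0.023 * 1528.57142857 * 1283.84
dP = 45136.1 Pa


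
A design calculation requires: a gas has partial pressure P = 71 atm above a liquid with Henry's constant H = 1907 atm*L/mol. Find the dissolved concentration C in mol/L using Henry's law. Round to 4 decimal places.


C = P / H
C = 71 / 1907
C = 0.0372 mol/L


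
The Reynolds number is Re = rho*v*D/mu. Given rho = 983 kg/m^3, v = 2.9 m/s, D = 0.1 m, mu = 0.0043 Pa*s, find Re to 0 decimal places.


Re = rho * v * D / mu
Re = 983 * 2.9 * 0.1 / 0.0043
Re = 285.07 / 0.0043
Re = 66295


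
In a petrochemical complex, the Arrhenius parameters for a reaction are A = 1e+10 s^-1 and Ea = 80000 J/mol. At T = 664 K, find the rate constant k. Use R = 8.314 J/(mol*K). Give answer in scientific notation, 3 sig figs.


k = A * exp(-Ea/(R*T))
k = 1e+10 * exp(-80000 / (8.314 * 664))
k = 1e+10 * exp(-14.491451)
k = 5.09e+03


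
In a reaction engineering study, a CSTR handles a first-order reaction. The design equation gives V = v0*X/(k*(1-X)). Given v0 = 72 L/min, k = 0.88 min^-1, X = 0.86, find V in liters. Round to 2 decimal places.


V = v0 * X / (k * (1 - X))
V = 72 * 0.86 / (0.88 * (1 - 0.86))
V = 61.92 / (0.88 * 0.14)
V = 61.92 / 0.1232
V = 502.60 L


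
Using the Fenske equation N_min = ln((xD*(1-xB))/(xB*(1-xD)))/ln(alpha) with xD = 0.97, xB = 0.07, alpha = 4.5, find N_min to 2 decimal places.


N_min = ln((xD*(1-xB))/(xB*(1-xD))) / ln(alpha)
Numerator inside ln: 0.9021 / 0.0021 = 429.571429
ln(429.571429) = 6.062788
ln(alpha) = ln(4.5) = 1.504077
N_min = 6.062788 / 1.504077 = 4.03


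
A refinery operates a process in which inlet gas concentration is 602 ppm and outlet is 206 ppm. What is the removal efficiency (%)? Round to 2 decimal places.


Efficiency = (G_in - G_out) / G_in * 100%
Efficiency = (602 - 206) / 602 * 100
Efficiency = 396 / 602 * 100
Efficiency = 65.78%


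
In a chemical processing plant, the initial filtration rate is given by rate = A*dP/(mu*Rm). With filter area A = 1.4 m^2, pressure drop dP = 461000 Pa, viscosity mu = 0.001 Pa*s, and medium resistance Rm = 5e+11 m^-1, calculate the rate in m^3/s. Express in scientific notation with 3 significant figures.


rate = A * dP / (mu * Rm)
rate = 1.4 * 461000 / (0.001 * 5e+11)
rate = 645400.0 / 5.000e+08
rate = 1.29e-03 m^3/s


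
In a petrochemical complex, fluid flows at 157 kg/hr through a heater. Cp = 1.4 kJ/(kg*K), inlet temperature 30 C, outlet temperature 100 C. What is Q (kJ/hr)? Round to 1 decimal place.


Q = m_dot * Cp * (T2 - T1)
Q = 157 * 1.4 * (100 - 30)
Q = 157 * 1.4 * 70
Q = 15386.0 kJ/hr


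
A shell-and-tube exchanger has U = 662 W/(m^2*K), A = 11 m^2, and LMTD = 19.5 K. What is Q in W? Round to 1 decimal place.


Q = U * A * LMTD
Q = 662 * 11 * 19.5
Q = 141999.0 W


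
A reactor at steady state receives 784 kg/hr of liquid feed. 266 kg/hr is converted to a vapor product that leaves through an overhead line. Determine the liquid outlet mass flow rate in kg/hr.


Steady-state mass balance on the main outlet: F_out = F_in - F_removed
F_out = 784 - 266
F_out = 518 kg/hr


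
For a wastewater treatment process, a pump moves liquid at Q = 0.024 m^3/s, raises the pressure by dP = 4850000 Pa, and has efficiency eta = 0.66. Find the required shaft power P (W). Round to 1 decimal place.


P = Q * dP / eta
P = 0.024 * 4850000 / 0.66
P = 116400.0 / 0.66
P = 176363.6 W


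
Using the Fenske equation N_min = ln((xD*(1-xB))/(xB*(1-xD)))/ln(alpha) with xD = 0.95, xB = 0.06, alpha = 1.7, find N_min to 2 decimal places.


N_min = ln((xD*(1-xB))/(xB*(1-xD))) / ln(alpha)
Numerator inside ln: 0.893 / 0.003 = 297.666667
ln(297.666667) = 5.695974
ln(alpha) = ln(1.7) = 0.530628
N_min = 5.695974 / 0.530628 = 10.73


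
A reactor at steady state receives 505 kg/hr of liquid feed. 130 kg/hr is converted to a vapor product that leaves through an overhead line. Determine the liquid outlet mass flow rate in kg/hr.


Steady-state mass balance on the main outlet: F_out = F_in - F_removed
F_out = 505 - 130
F_out = 375 kg/hr


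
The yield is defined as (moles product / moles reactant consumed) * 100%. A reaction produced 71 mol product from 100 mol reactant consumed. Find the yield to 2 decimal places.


Yield = (moles product / moles consumed) * 100%
Yield = (71 / 100) * 100
Yield = 0.71 * 100
Yield = 71.00%


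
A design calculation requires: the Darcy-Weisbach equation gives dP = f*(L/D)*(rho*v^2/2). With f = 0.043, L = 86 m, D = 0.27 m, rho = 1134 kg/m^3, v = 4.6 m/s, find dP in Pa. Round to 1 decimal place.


dP = f * (L/D) * (rho*v^2/2)
dP = 0.043 * (86/0.27) * (1134*4.6^2/2)
L/D = 318.51851852
rho*v^2/2 = 1134*21.16/2 = 11997.72
dP = 0.043 * 318.51851852 * 11997.72
dP = 164324.3 Pa


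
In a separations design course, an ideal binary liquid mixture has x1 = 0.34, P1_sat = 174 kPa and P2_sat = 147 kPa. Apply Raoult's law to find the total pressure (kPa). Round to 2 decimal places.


P = x1*P1_sat + x2*P2_sat
x2 = 1 - x1 = 1 - 0.34 = 0.66
P = 0.34*174 + 0.66*147
P = 59.16 + 97.02
P = 156.18 kPa


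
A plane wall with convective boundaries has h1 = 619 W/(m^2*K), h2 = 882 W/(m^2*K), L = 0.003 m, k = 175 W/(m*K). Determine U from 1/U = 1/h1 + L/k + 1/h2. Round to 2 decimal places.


1/U = 1/h1 + L/k + 1/h2
1/U = 1/619 + 0.003/175 + 1/882
1/U = 0.0016155089 + 1.71429e-05 + 0.0011337868
1/U = 0.0027664386
U = 361.48 W/(m^2*K)


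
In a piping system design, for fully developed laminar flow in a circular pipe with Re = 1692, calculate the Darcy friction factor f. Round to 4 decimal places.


f = 64 / Re
f = 64 / 1692
f = 0.0378


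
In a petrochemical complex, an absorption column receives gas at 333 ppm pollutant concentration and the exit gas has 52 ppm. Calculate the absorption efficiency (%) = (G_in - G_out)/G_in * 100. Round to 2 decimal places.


Efficiency = (G_in - G_out) / G_in * 100%
Efficiency = (333 - 52) / 333 * 100
Efficiency = 281 / 333 * 100
Efficiency = 84.38%


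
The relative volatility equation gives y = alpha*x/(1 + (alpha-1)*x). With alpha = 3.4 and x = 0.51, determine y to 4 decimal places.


y = alpha*x / (1 + (alpha-1)*x)
y = 3.4*0.51 / (1 + (3.4-1)*0.51)
y = 1.734 / (1 + 1.224)
y = 1.734 / 2.224
y = 0.7797


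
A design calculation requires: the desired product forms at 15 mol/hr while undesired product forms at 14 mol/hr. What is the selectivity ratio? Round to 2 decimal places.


S = desired product rate / undesired product rate
S = 15 / 14
S = 1.07


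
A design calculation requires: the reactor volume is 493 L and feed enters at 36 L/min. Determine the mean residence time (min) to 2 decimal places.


tau = V / v0
tau = 493 / 36
tau = 13.69 min


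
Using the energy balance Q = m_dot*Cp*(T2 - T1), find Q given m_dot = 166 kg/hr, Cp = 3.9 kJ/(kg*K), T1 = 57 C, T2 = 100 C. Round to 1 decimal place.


Q = m_dot * Cp * (T2 - T1)
Q = 166 * 3.9 * (100 - 57)
Q = 166 * 3.9 * 43
Q = 27838.2 kJ/hr


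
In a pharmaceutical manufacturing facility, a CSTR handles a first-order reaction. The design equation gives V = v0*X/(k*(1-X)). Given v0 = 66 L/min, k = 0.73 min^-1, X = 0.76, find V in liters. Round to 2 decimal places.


V = v0 * X / (k * (1 - X))
V = 66 * 0.76 / (0.73 * (1 - 0.76))
V = 50.16 / (0.73 * 0.24)
V = 50.16 / 0.1752
V = 286.30 L


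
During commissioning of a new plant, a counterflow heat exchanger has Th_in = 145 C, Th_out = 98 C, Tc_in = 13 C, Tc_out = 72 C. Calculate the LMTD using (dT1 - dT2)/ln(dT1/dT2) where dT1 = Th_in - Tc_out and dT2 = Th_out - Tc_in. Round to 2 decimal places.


dT1 = Th_in - Tc_out = 145 - 72 = 73
dT2 = Th_out - Tc_in = 98 - 13 = 85
LMTD = (dT1 - dT2) / ln(dT1/dT2)
LMTD = (73 - 85) / ln(73/85)
LMTD = 78.85 K


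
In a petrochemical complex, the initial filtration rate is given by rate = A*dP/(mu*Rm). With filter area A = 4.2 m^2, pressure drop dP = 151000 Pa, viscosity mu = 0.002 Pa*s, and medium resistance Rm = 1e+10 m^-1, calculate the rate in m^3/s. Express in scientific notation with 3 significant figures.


rate = A * dP / (mu * Rm)
rate = 4.2 * 151000 / (0.002 * 1e+10)
rate = 634200.0 / 2.000e+07
rate = 3.17e-02 m^3/s


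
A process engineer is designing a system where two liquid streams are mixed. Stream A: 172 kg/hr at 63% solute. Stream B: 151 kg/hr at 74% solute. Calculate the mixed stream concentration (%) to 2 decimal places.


Mass balance on solute: F1*x1 + F2*x2 = F3*x3
F3 = F1 + F2 = 172 + 151 = 323 kg/hr
x3 = (F1*x1 + F2*x2)/F3
x3 = (172*0.63 + 151*0.74) / 323
x3 = 68.14%


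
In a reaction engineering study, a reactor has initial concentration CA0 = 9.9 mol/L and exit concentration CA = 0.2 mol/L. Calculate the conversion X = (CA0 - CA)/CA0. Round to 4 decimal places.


X = (CA0 - CA) / CA0
X = (9.9 - 0.2) / 9.9
X = 9.7 / 9.9
X = 0.9798


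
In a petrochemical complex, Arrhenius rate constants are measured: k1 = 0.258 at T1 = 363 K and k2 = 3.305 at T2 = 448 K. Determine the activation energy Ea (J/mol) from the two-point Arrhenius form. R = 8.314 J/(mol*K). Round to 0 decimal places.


Ea = R * ln(k2/k1) / (1/T1 - 1/T2)
ln(k2/k1) = ln(3.305/0.258) = 2.5502322
1/T1 - 1/T2 = 1/363 - 1/448 = 0.000522678079
Ea = 8.314 * 2.5502322 / 0.000522678079
Ea = 40565 J/mol


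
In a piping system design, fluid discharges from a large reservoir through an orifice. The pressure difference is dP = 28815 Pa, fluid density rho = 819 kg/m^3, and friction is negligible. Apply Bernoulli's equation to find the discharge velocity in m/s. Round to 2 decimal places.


v = sqrt(2*dP/rho)
v = sqrt(2*28815/819)
v = sqrt(70.3663)
v = 8.39 m/s


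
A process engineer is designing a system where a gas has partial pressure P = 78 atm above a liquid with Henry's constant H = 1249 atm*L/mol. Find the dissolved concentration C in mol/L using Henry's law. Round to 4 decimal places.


C = P / H
C = 78 / 1249
C = 0.0624 mol/L


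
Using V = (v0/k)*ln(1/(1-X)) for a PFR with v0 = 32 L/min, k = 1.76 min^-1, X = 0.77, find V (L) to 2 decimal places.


V = (v0/k) * ln(1/(1-X))
V = (32/1.76) * ln(1/(1-0.77))
V = 18.181818 * ln(4.347826)
V = 18.181818 * 1.469676
V = 26.72 L


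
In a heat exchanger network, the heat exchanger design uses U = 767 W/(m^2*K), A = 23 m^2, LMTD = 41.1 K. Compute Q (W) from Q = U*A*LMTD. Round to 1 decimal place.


Q = U * A * LMTD
Q = 767 * 23 * 41.1
Q = 725045.1 W


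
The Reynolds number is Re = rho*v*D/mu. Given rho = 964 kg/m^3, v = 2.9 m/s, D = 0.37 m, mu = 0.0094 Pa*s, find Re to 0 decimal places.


Re = rho * v * D / mu
Re = 964 * 2.9 * 0.37 / 0.0094
Re = 1034.372 / 0.0094
Re = 110040


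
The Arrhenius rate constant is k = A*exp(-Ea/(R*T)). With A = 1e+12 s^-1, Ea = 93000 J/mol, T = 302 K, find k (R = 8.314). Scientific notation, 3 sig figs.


k = A * exp(-Ea/(R*T))
k = 1e+12 * exp(-93000 / (8.314 * 302))
k = 1e+12 * exp(-37.039574)
k = 8.20e-05


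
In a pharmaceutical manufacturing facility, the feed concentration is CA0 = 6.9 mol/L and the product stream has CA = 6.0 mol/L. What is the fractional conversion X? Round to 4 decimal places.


X = (CA0 - CA) / CA0
X = (6.9 - 6.0) / 6.9
X = 0.9 / 6.9
X = 0.1304


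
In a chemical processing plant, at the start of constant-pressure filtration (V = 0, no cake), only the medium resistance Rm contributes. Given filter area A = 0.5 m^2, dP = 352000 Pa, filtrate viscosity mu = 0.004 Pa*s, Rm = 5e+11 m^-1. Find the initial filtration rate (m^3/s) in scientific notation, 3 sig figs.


rate = A * dP / (mu * Rm)
rate = 0.5 * 352000 / (0.004 * 5e+11)
rate = 176000.0 / 2.000e+09
rate = 8.80e-05 m^3/s


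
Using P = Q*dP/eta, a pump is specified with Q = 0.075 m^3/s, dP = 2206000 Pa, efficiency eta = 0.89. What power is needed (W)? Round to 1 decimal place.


P = Q * dP / eta
P = 0.075 * 2206000 / 0.89
P = 165450.0 / 0.89
P = 185898.9 W


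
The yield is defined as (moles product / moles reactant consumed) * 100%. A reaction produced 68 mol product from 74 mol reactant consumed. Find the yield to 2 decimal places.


Yield = (moles product / moles consumed) * 100%
Yield = (68 / 74) * 100
Yield = 0.9189 * 100
Yield = 91.89%


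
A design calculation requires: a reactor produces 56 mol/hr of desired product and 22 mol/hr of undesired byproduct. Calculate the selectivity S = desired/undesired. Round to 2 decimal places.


S = desired product rate / undesired product rate
S = 56 / 22
S = 2.55


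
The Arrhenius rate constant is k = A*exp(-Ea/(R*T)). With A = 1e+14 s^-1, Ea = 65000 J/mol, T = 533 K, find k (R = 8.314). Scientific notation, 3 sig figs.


k = A * exp(-Ea/(R*T))
k = 1e+14 * exp(-65000 / (8.314 * 533))
k = 1e+14 * exp(-14.668177)
k = 4.26e+07


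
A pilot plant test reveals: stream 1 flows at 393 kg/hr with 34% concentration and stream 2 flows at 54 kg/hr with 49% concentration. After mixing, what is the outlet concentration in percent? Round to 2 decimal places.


Mass balance on solute: F1*x1 + F2*x2 = F3*x3
F3 = F1 + F2 = 393 + 54 = 447 kg/hr
x3 = (F1*x1 + F2*x2)/F3
x3 = (393*0.34 + 54*0.49) / 447
x3 = 35.81%


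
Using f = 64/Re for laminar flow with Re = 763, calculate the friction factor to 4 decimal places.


f = 64 / Re
f = 64 / 763
f = 0.0839


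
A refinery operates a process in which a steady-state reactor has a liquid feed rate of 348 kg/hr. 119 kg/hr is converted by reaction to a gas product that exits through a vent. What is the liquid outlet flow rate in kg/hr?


Steady-state mass balance on the main outlet: F_out = F_in - F_removed
F_out = 348 - 119
F_out = 229 kg/hr


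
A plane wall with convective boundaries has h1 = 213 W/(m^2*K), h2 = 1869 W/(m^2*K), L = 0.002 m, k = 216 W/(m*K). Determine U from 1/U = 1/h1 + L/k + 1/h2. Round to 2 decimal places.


1/U = 1/h1 + L/k + 1/h2
1/U = 1/213 + 0.002/216 + 1/1869
1/U = 0.0046948357 + 9.2593e-06 + 0.0005350455
1/U = 0.0052391405
U = 190.87 W/(m^2*K)


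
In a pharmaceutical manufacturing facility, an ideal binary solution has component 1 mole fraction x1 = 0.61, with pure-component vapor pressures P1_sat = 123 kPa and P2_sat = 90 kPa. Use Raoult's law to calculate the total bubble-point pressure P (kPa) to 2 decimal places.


P = x1*P1_sat + x2*P2_sat
x2 = 1 - x1 = 1 - 0.61 = 0.39
P = 0.61*123 + 0.39*90
P = 75.03 + 35.1
P = 110.13 kPa


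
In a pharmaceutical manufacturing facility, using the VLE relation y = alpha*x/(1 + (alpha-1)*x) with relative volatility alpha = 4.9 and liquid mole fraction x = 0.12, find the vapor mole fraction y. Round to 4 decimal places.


y = alpha*x / (1 + (alpha-1)*x)
y = 4.9*0.12 / (1 + (4.9-1)*0.12)
y = 0.588 / (1 + 0.468)
y = 0.588 / 1.468
y = 0.4005


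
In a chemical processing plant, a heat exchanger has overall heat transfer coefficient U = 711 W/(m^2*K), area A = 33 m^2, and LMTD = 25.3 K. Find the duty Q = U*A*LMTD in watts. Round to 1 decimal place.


Q = U * A * LMTD
Q = 711 * 33 * 25.3
Q = 593613.9 W


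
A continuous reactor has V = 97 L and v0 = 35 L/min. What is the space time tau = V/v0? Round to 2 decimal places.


tau = V / v0
tau = 97 / 35
tau = 2.77 min


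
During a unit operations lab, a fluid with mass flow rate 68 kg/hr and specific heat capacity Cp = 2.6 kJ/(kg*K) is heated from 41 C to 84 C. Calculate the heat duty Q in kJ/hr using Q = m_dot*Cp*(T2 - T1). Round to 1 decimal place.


Q = m_dot * Cp * (T2 - T1)
Q = 68 * 2.6 * (84 - 41)
Q = 68 * 2.6 * 43
Q = 7602.4 kJ/hr


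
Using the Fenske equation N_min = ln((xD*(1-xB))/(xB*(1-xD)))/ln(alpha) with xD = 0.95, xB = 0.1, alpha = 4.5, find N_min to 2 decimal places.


N_min = ln((xD*(1-xB))/(xB*(1-xD))) / ln(alpha)
Numerator inside ln: 0.855 / 0.005 = 171.0
ln(171.0) = 5.141664
ln(alpha) = ln(4.5) = 1.504077
N_min = 5.141664 / 1.504077 = 3.42


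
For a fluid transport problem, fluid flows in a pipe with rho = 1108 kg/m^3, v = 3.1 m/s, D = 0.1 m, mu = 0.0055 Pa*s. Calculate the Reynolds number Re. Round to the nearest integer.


Re = rho * v * D / mu
Re = 1108 * 3.1 * 0.1 / 0.0055
Re = 343.48 / 0.0055
Re = 62451


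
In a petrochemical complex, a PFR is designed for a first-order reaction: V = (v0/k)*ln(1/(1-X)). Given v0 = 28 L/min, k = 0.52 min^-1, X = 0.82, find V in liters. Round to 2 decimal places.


V = (v0/k) * ln(1/(1-X))
V = (28/0.52) * ln(1/(1-0.82))
V = 53.846154 * ln(5.555556)
V = 53.846154 * 1.714799
V = 92.34 L


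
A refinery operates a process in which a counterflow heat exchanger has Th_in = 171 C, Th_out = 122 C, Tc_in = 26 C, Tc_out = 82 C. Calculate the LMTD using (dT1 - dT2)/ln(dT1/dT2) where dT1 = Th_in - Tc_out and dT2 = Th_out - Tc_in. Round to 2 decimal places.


dT1 = Th_in - Tc_out = 171 - 82 = 89
dT2 = Th_out - Tc_in = 122 - 26 = 96
LMTD = (dT1 - dT2) / ln(dT1/dT2)
LMTD = (89 - 96) / ln(89/96)
LMTD = 92.46 K
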